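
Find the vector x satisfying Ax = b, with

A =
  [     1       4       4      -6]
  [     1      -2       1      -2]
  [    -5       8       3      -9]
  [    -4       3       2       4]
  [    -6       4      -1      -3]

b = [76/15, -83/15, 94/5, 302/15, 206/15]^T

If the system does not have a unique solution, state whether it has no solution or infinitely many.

x_1 = -2, x_2 = 8/5, x_3 = 5/3, x_4 = 1

Row-reduce the augmented matrix:
R2 ← R2 − 1·R1.
R3 ← R3 + 5·R1.
R4 ← R4 + 4·R1.
R5 ← R5 + 6·R1.
R2 ← R2 / (-6).
R1 ← R1 − 4·R2.
R3 ← R3 − 28·R2.
R4 ← R4 − 19·R2.
R5 ← R5 − 28·R2.
R3 ← R3 / (9).
R1 ← R1 − 2·R3.
R2 ← R2 − 1/2·R3.
R4 ← R4 − 17/2·R3.
R5 ← R5 − 9·R3.
R4 ← R4 / (641/54).
R1 ← R1 − 32/27·R4.
R2 ← R2 − 25/54·R4.
R3 ← R3 + 61/27·R4.
R5 reduces to 0 = 0, so the extra equation is consistent.
Reading off the reduced rows gives x_1 = -2, x_2 = 8/5, x_3 = 5/3, x_4 = 1.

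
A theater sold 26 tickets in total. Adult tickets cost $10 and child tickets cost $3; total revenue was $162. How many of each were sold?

Let a = adult tickets, c = child tickets.
  a + c = 26
  10a + 3c = 162
From equation 1: a = 26 − c.
Substitute into equation 2 and solve: c = 14.
Then a = 12.

adult tickets: 12, child tickets: 14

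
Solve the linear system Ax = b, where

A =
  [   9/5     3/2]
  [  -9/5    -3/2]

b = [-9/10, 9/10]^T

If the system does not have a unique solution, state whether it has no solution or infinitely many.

infinitely many solutions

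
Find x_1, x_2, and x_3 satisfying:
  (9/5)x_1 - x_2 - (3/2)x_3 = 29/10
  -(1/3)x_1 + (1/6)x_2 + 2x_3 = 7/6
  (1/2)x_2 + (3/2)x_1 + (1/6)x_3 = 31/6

x_1 = 3, x_2 = 1, x_3 = 1

Row-reduce the augmented matrix:
R1 ← R1 / (9/5).
R2 ← R2 + 1/3·R1.
R3 ← R3 − 3/2·R1.
R2 ← R2 / (-1/54).
R1 ← R1 + 5/9·R2.
R3 ← R3 − 4/3·R2.
R3 ← R3 / (1505/12).
R1 ← R1 + 105/2·R3.
R2 ← R2 + 93·R3.
Reading off the reduced rows gives x_1 = 3, x_2 = 1, x_3 = 1.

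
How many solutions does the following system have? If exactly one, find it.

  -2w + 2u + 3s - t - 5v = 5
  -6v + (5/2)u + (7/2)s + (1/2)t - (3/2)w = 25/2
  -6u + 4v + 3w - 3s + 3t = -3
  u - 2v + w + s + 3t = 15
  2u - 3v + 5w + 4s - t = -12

Row-reduce:
R1 ← R1 / (2).
R2 ← R2 − 5/2·R1.
R3 ← R3 + 6·R1.
R4 ← R4 − 1·R1.
R5 ← R5 − 2·R1.
R2 ← R2 / (1/4).
R1 ← R1 + 5/2·R2.
R3 ← R3 + 11·R2.
R4 ← R4 − 1/2·R2.
R5 ← R5 − 2·R2.
R3 ← R3 / (41).
R1 ← R1 − 9·R3.
R2 ← R2 − 4·R3.
R5 ← R5 + 1·R3.
Swap R4 and R5.
R4 ← R4 / (118/41).
R1 ← R1 − 4/41·R4.
R2 ← R2 + 21/41·R4.
R3 ← R3 + 5/41·R4.
Rank is 4 with 5 unknowns, leaving t free.

infinitely many solutions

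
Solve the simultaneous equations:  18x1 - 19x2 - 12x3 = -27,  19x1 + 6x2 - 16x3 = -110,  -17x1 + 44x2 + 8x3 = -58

Row-reduce:
R1 ← R1 / (18).
R2 ← R2 − 19·R1.
R3 ← R3 + 17·R1.
R2 ← R2 / (469/18).
R1 ← R1 + 19/18·R2.
R3 ← R3 − 469/18·R2.
Row 3 reduces to 0 = -2, a contradiction. The system is inconsistent.

no solution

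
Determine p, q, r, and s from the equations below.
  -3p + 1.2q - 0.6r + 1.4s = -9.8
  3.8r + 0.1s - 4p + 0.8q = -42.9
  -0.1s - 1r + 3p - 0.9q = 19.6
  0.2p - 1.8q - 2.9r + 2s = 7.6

p = 6, q = 5, r = -6, s = -1

Row-reduce the augmented matrix:
R1 ← R1 / (-3).
R2 ← R2 + 4·R1.
R3 ← R3 − 3·R1.
R4 ← R4 − 1/5·R1.
R2 ← R2 / (-4/5).
R1 ← R1 + 2/5·R2.
R3 ← R3 − 3/10·R2.
R4 ← R4 + 43/25·R2.
R3 ← R3 / (1/8).
R1 ← R1 + 21/10·R3.
R2 ← R2 + 23/4·R3.
R4 ← R4 + 1283/100·R3.
R4 ← R4 / (106987/1500).
R1 ← R1 − 1669/150·R4.
R2 ← R2 − 473/15·R4.
R3 ← R3 − 51/10·R4.
Reading off the reduced rows gives p = 6, q = 5, r = -6, s = -1.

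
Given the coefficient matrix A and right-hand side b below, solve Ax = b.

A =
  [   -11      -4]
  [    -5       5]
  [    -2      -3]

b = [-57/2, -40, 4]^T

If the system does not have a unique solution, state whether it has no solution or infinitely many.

Row-reduce:
R1 ← R1 / (-11).
R2 ← R2 + 5·R1.
R3 ← R3 + 2·R1.
R2 ← R2 / (75/11).
R1 ← R1 − 4/11·R2.
R3 ← R3 + 25/11·R2.
Row 3 reduces to 0 = 1/6, a contradiction. The system is inconsistent.

no solution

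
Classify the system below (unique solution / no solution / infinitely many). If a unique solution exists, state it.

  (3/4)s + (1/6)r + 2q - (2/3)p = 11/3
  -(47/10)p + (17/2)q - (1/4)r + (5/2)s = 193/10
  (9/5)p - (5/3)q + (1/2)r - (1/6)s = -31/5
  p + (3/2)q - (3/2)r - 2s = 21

no solution

Row-reduce:
R1 ← R1 / (-2/3).
R2 ← R2 + 47/10·R1.
R3 ← R3 − 9/5·R1.
R4 ← R4 − 1·R1.
R2 ← R2 / (-28/5).
R1 ← R1 + 3·R2.
R3 ← R3 − 56/15·R2.
R4 ← R4 − 9/2·R2.
Swap R3 and R4.
R3 ← R3 / (-1073/448).
R1 ← R1 − 115/224·R3.
R2 ← R2 − 57/224·R3.
Row 4 reduces to 0 = -2/3, a contradiction. The system is inconsistent.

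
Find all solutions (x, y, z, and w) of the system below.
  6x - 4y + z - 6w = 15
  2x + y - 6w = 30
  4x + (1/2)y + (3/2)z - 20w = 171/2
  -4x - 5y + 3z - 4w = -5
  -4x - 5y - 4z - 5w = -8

Row-reduce:
R1 ← R1 / (6).
R2 ← R2 − 2·R1.
R3 ← R3 − 4·R1.
R4 ← R4 + 4·R1.
R5 ← R5 + 4·R1.
R2 ← R2 / (7/3).
R1 ← R1 + 2/3·R2.
R3 ← R3 − 19/6·R2.
R4 ← R4 + 23/3·R2.
R5 ← R5 + 23/3·R2.
R3 ← R3 / (9/7).
R1 ← R1 − 1/14·R3.
R2 ← R2 + 1/7·R3.
R4 ← R4 − 18/7·R3.
R5 ← R5 + 31/7·R3.
Swap R4 and R5.
R4 ← R4 / (-527/9).
R1 ← R1 + 14/9·R4.
R2 ← R2 + 26/9·R4.
R3 ← R3 + 74/9·R4.
Row 5 reduces to 0 = 4, a contradiction. The system is inconsistent.

no solution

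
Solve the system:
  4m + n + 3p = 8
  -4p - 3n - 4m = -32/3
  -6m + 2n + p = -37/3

m = 5/2, n = 2, p = -4/3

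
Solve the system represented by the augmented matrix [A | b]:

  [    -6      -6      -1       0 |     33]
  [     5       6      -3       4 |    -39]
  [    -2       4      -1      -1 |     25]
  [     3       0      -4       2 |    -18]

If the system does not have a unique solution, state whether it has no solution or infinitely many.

Row-reduce the augmented matrix:
R1 ← R1 / (-6).
R2 ← R2 − 5·R1.
R3 ← R3 + 2·R1.
R4 ← R4 − 3·R1.
R1 ← R1 − 1·R2.
R3 ← R3 − 6·R2.
R4 ← R4 + 3·R2.
R3 ← R3 / (67/3).
R1 ← R1 − 4·R3.
R2 ← R2 + 23/6·R3.
R4 ← R4 + 16·R3.
R4 ← R4 / (-262/67).
R1 ← R1 − 32/67·R4.
R2 ← R2 + 39/134·R4.
R3 ← R3 + 75/67·R4.
Reading off the reduced rows gives x_1 = -6, x_2 = 1, x_3 = -3, x_4 = -6.

x_1 = -6, x_2 = 1, x_3 = -3, x_4 = -6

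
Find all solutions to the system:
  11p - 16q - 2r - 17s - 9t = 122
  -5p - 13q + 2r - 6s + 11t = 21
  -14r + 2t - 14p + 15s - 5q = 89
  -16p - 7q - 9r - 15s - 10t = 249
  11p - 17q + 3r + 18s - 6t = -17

p = -5, q = -4, r = -4, s = -3, t = -6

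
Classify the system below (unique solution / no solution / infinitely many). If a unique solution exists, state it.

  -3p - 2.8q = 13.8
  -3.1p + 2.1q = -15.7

p = 1, q = -6

Row-reduce the augmented matrix:
R1 ← R1 / (-3).
R2 ← R2 + 31/10·R1.
R2 ← R2 / (749/150).
R1 ← R1 − 14/15·R2.
Reading off the reduced rows gives p = 1, q = -6.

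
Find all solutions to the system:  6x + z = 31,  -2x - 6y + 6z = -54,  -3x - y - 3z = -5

x = 6, y = 2, z = -5

Row-reduce the augmented matrix:
R1 ← R1 / (6).
R2 ← R2 + 2·R1.
R3 ← R3 + 3·R1.
R2 ← R2 / (-6).
R3 ← R3 + 1·R2.
R3 ← R3 / (-32/9).
R1 ← R1 − 1/6·R3.
R2 ← R2 + 19/18·R3.
Reading off the reduced rows gives x = 6, y = 2, z = -5.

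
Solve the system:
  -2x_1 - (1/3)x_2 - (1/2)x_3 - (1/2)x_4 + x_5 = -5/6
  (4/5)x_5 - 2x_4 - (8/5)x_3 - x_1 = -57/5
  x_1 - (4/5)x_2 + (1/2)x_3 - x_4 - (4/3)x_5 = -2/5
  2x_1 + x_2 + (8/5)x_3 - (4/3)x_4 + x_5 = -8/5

Row-reduce:
R1 ← R1 / (-2).
R2 ← R2 + 1·R1.
R3 ← R3 − 1·R1.
R4 ← R4 − 2·R1.
R2 ← R2 / (1/6).
R1 ← R1 − 1/6·R2.
R3 ← R3 + 29/30·R2.
R4 ← R4 − 2/3·R2.
R3 ← R3 / (-379/50).
R1 ← R1 − 8/5·R3.
R2 ← R2 + 81/10·R3.
R4 ← R4 − 13/2·R3.
R4 ← R4 / (-10481/2274).
R1 ← R1 + 154/379·R4.
R2 ← R2 − 1275/758·R4.
R3 ← R3 − 570/379·R4.
Rank is 4 with 5 unknowns, leaving x_5 free.

infinitely many solutions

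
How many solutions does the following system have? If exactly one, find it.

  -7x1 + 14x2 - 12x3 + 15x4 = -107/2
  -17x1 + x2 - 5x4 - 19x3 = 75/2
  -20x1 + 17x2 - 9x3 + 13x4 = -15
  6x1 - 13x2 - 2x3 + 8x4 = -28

x1 = -5/2, x2 = -1, x3 = 1, x4 = -3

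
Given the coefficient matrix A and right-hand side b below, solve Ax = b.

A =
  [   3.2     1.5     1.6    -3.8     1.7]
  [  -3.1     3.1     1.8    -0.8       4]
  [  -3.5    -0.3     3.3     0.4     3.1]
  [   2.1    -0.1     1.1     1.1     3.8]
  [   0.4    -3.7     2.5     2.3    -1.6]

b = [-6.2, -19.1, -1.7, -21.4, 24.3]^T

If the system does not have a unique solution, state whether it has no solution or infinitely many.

x_1 = -1, x_2 = -2, x_3 = 4, x_4 = -1, x_5 = -6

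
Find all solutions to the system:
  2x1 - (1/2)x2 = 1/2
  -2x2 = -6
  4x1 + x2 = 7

Row-reduce the augmented matrix:
R1 ← R1 / (2).
R3 ← R3 − 4·R1.
R2 ← R2 / (-2).
R1 ← R1 + 1/4·R2.
R3 ← R3 − 2·R2.
R3 reduces to 0 = 0, so the extra equation is consistent.
Reading off the reduced rows gives x1 = 1, x2 = 3.

x1 = 1, x2 = 3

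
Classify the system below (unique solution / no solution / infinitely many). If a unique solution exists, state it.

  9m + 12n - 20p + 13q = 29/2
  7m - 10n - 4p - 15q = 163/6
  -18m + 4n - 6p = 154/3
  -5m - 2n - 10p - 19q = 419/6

m = -2, n = -2/3, p = -3, q = -3/2

Row-reduce the augmented matrix:
R1 ← R1 / (9).
R2 ← R2 − 7·R1.
R3 ← R3 + 18·R1.
R4 ← R4 + 5·R1.
R2 ← R2 / (-58/3).
R1 ← R1 − 4/3·R2.
R3 ← R3 − 28·R2.
R4 ← R4 − 14/3·R2.
R3 ← R3 / (-2546/87).
R1 ← R1 + 124/87·R3.
R2 ← R2 + 52/87·R3.
R4 ← R4 + 1594/87·R3.
R4 ← R4 / (-14446/1273).
R1 ← R1 − 277/1273·R4.
R2 ← R2 − 1923/1273·R4.
R3 ← R3 − 451/1273·R4.
Reading off the reduced rows gives m = -2, n = -2/3, p = -3, q = -3/2.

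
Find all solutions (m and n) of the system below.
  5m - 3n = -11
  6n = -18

m = -4, n = -3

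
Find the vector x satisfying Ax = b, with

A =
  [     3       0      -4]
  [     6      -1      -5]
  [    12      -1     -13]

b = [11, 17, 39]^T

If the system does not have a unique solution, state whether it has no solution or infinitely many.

Row-reduce:
R1 ← R1 / (3).
R2 ← R2 − 6·R1.
R3 ← R3 − 12·R1.
R2 ← R2 / (-1).
R3 ← R3 + 1·R2.
Rank is 2 with 3 unknowns, leaving x_3 free.

infinitely many solutions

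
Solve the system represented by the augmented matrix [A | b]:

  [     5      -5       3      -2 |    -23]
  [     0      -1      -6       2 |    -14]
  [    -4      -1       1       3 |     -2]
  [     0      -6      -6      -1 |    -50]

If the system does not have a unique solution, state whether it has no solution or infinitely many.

x_1 = 1, x_2 = 6, x_3 = 2, x_4 = 2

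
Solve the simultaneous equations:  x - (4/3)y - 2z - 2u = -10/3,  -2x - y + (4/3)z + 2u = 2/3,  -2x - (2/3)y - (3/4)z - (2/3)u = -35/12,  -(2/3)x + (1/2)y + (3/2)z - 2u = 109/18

x = 2/3, y = 0, z = 3, u = -1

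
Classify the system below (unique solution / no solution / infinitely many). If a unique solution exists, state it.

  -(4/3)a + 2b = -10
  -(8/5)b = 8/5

a = 6, b = -1

Row-reduce the augmented matrix:
R1 ← R1 / (-4/3).
R2 ← R2 / (-8/5).
R1 ← R1 + 3/2·R2.
Reading off the reduced rows gives a = 6, b = -1.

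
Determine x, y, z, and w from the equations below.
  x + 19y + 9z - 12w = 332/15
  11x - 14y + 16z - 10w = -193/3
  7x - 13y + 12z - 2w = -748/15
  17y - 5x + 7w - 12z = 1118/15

x = 7/3, y = 3, z = -2, w = 8/5

Row-reduce the augmented matrix:
R2 ← R2 − 11·R1.
R3 ← R3 − 7·R1.
R4 ← R4 + 5·R1.
R2 ← R2 / (-223).
R1 ← R1 − 19·R2.
R3 ← R3 + 146·R2.
R4 ← R4 − 112·R2.
R3 ← R3 / (745/223).
R1 ← R1 − 430/223·R3.
R2 ← R2 − 83/223·R3.
R4 ← R4 + 1937/223·R3.
R4 ← R4 / (69/5).
R1 ← R1 + 422/149·R4.
R2 ← R2 + 584/745·R4.
R3 ← R3 − 474/745·R4.
Reading off the reduced rows gives x = 7/3, y = 3, z = -2, w = 8/5.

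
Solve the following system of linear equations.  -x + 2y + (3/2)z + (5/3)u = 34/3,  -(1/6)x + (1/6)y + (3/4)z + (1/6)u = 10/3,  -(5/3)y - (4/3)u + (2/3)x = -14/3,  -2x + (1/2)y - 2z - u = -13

Row-reduce:
R1 ← R1 / (-1).
R2 ← R2 + 1/6·R1.
R3 ← R3 − 2/3·R1.
R4 ← R4 + 2·R1.
R2 ← R2 / (-1/6).
R1 ← R1 + 2·R2.
R3 ← R3 + 1/3·R2.
R4 ← R4 + 7/2·R2.
Swap R3 and R4.
R3 ← R3 / (-31/2).
R1 ← R1 + 15/2·R3.
R2 ← R2 + 3·R3.
Rank is 3 with 4 unknowns, leaving u free.

infinitely many solutions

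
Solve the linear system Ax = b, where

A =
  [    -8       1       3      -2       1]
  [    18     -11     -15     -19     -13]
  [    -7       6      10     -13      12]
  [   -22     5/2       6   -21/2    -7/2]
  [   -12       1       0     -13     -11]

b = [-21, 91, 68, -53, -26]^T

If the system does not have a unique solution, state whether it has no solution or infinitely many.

no solution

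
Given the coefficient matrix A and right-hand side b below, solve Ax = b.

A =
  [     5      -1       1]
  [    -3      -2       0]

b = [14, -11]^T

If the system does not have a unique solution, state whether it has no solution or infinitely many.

Row-reduce:
R1 ← R1 / (5).
R2 ← R2 + 3·R1.
R2 ← R2 / (-13/5).
R1 ← R1 + 1/5·R2.
Rank is 2 with 3 unknowns, leaving x_3 free.

infinitely many solutions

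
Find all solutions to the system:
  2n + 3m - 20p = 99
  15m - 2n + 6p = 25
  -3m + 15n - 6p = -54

m = 3, n = -5, p = -5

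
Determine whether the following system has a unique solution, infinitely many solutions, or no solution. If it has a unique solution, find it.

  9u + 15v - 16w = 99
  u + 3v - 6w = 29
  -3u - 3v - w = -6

infinitely many solutions

Row-reduce:
R1 ← R1 / (9).
R2 ← R2 − 1·R1.
R3 ← R3 + 3·R1.
R2 ← R2 / (4/3).
R1 ← R1 − 5/3·R2.
R3 ← R3 − 2·R2.
Rank is 2 with 3 unknowns, leaving w free.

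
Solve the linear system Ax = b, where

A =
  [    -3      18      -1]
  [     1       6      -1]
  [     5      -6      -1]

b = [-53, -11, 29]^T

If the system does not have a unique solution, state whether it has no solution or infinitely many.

no solution

Row-reduce:
R1 ← R1 / (-3).
R2 ← R2 − 1·R1.
R3 ← R3 − 5·R1.
R2 ← R2 / (12).
R1 ← R1 + 6·R2.
R3 ← R3 − 24·R2.
Row 3 reduces to 0 = -2, a contradiction. The system is inconsistent.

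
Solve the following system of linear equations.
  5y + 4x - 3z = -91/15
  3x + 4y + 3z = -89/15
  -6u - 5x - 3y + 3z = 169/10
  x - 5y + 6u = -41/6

x = 0, y = -4/3, z = -1/5, u = -9/4

Row-reduce the augmented matrix:
R1 ← R1 / (4).
R2 ← R2 − 3·R1.
R3 ← R3 + 5·R1.
R4 ← R4 − 1·R1.
R2 ← R2 / (1/4).
R1 ← R1 − 5/4·R2.
R3 ← R3 − 13/4·R2.
R4 ← R4 + 25/4·R2.
R3 ← R3 / (-69).
R1 ← R1 + 27·R3.
R2 ← R2 − 21·R3.
R4 ← R4 − 132·R3.
R4 ← R4 / (-126/23).
R1 ← R1 − 54/23·R4.
R2 ← R2 + 42/23·R4.
R3 ← R3 − 2/23·R4.
Reading off the reduced rows gives x = 0, y = -4/3, z = -1/5, u = -9/4.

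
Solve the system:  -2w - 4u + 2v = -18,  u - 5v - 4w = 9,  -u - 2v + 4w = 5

Row-reduce the augmented matrix:
R1 ← R1 / (-4).
R2 ← R2 − 1·R1.
R3 ← R3 + 1·R1.
R2 ← R2 / (-9/2).
R1 ← R1 + 1/2·R2.
R3 ← R3 + 5/2·R2.
R3 ← R3 / (7).
R1 ← R1 − 1·R3.
R2 ← R2 − 1·R3.
Reading off the reduced rows gives u = 3, v = -2, w = 1.

u = 3, v = -2, w = 1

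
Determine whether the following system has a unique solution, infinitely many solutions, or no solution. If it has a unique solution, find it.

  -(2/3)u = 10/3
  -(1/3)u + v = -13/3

u = -5, v = -6

Row-reduce the augmented matrix:
R1 ← R1 / (-2/3).
R2 ← R2 + 1/3·R1.
Reading off the reduced rows gives u = -5, v = -6.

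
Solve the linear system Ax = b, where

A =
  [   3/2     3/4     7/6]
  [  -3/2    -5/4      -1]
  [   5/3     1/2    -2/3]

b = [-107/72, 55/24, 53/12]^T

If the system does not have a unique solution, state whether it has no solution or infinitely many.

x_1 = 7/3, x_2 = -5/2, x_3 = -8/3

Row-reduce the augmented matrix:
R1 ← R1 / (3/2).
R2 ← R2 + 3/2·R1.
R3 ← R3 − 5/3·R1.
R2 ← R2 / (-1/2).
R1 ← R1 − 1/2·R2.
R3 ← R3 + 1/3·R2.
R3 ← R3 / (-56/27).
R1 ← R1 − 17/18·R3.
R2 ← R2 + 1/3·R3.
Reading off the reduced rows gives x_1 = 7/3, x_2 = -5/2, x_3 = -8/3.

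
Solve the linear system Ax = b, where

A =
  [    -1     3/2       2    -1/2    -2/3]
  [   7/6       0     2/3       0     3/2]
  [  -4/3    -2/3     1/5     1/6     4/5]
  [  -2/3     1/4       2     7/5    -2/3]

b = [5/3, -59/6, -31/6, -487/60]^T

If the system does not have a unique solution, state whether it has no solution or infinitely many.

Row-reduce:
R1 ← R1 / (-1).
R2 ← R2 − 7/6·R1.
R3 ← R3 + 4/3·R1.
R4 ← R4 + 2/3·R1.
R2 ← R2 / (7/4).
R1 ← R1 + 3/2·R2.
R3 ← R3 + 8/3·R2.
R4 ← R4 + 3/4·R2.
R3 ← R3 / (221/105).
R1 ← R1 − 4/7·R3.
R2 ← R2 − 12/7·R3.
R4 ← R4 − 41/21·R3.
R4 ← R4 / (61057/39780).
R1 ← R1 − 10/663·R4.
R2 ← R2 + 191/663·R4.
R3 ← R3 + 35/1326·R4.
Rank is 4 with 5 unknowns, leaving x_5 free.

infinitely many solutions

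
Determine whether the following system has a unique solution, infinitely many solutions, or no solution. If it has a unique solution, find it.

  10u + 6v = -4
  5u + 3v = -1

Row-reduce:
R1 ← R1 / (10).
R2 ← R2 − 5·R1.
Row 2 reduces to 0 = 1, a contradiction. The system is inconsistent.

no solution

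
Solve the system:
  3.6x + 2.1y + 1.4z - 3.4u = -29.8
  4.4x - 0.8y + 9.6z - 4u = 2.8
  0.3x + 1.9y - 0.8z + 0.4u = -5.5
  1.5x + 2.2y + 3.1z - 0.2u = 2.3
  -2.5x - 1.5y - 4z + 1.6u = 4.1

x = -3, y = -2, z = 4, u = 6

Row-reduce the augmented matrix:
R1 ← R1 / (18/5).
R2 ← R2 − 22/5·R1.
R3 ← R3 − 3/10·R1.
R4 ← R4 − 3/2·R1.
R5 ← R5 + 5/2·R1.
R2 ← R2 / (-101/30).
R1 ← R1 − 7/12·R2.
R3 ← R3 − 69/40·R2.
R4 ← R4 − 53/40·R2.
R5 ← R5 + 1/24·R2.
R3 ← R3 / (947/303).
R1 ← R1 − 532/303·R3.
R2 ← R2 + 710/303·R3.
R4 ← R4 − 17033/3030·R3.
R5 ← R5 + 947/303·R3.
R4 ← R4 / (-2238/23675).
R1 ← R1 + 6374/4735·R4.
R2 ← R2 − 498/947·R4.
R3 ← R3 − 1156/4735·R4.
R5 reduces to 0 = 0, so the extra equation is consistent.
Reading off the reduced rows gives x = -3, y = -2, z = 4, u = 6.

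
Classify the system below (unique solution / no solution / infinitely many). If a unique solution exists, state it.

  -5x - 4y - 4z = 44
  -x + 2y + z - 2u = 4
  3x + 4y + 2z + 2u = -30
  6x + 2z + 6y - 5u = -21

x = -4, y = 0, z = -6, u = -3

Row-reduce the augmented matrix:
R1 ← R1 / (-5).
R2 ← R2 + 1·R1.
R3 ← R3 − 3·R1.
R4 ← R4 − 6·R1.
R2 ← R2 / (14/5).
R1 ← R1 − 4/5·R2.
R3 ← R3 − 8/5·R2.
R4 ← R4 − 6/5·R2.
R3 ← R3 / (-10/7).
R1 ← R1 − 2/7·R3.
R2 ← R2 − 9/14·R3.
R4 ← R4 + 25/7·R3.
R4 ← R4 / (-12).
R1 ← R1 − 6/5·R4.
R2 ← R2 − 7/10·R4.
R3 ← R3 + 11/5·R4.
Reading off the reduced rows gives x = -4, y = 0, z = -6, u = -3.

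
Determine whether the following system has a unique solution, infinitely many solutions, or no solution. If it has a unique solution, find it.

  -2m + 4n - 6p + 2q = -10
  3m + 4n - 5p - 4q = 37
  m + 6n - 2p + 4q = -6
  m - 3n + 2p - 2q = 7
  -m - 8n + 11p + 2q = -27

m = 2, n = 3, p = 1, q = -6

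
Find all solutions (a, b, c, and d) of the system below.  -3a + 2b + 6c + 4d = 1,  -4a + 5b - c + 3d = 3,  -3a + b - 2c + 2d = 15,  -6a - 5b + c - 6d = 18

a = -3, b = -4, c = -2, d = 3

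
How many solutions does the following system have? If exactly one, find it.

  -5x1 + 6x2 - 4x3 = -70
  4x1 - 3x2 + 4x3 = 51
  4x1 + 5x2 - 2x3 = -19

x1 = 4, x2 = -5, x3 = 5

Row-reduce the augmented matrix:
R1 ← R1 / (-5).
R2 ← R2 − 4·R1.
R3 ← R3 − 4·R1.
R2 ← R2 / (9/5).
R1 ← R1 + 6/5·R2.
R3 ← R3 − 49/5·R2.
R3 ← R3 / (-86/9).
R1 ← R1 − 4/3·R3.
R2 ← R2 − 4/9·R3.
Reading off the reduced rows gives x1 = 4, x2 = -5, x3 = 5.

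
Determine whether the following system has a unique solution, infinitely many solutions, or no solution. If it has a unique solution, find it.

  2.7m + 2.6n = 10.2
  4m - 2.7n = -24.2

Row-reduce the augmented matrix:
R1 ← R1 / (27/10).
R2 ← R2 − 4·R1.
R2 ← R2 / (-1769/270).
R1 ← R1 − 26/27·R2.
Reading off the reduced rows gives m = -2, n = 6.

m = -2, n = 6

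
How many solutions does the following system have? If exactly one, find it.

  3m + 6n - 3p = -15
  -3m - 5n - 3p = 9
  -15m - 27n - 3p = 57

infinitely many solutions

Row-reduce:
R1 ← R1 / (3).
R2 ← R2 + 3·R1.
R3 ← R3 + 15·R1.
R1 ← R1 − 2·R2.
R3 ← R3 − 3·R2.
Rank is 2 with 3 unknowns, leaving p free.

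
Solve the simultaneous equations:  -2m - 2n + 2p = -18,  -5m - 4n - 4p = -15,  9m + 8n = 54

Row-reduce:
R1 ← R1 / (-2).
R2 ← R2 + 5·R1.
R3 ← R3 − 9·R1.
R1 ← R1 − 1·R2.
R3 ← R3 + 1·R2.
Row 3 reduces to 0 = 3, a contradiction. The system is inconsistent.

no solution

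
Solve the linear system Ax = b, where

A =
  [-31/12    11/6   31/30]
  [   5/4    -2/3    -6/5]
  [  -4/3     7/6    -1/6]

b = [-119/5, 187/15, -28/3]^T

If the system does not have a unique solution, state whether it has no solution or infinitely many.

Row-reduce:
R1 ← R1 / (-31/12).
R2 ← R2 − 5/4·R1.
R3 ← R3 + 4/3·R1.
R2 ← R2 / (41/186).
R1 ← R1 + 22/31·R2.
R3 ← R3 − 41/186·R2.
Row 3 reduces to 0 = 2, a contradiction. The system is inconsistent.

no solution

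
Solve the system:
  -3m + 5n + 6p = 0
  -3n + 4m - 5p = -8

infinitely many solutions

Row-reduce:
R1 ← R1 / (-3).
R2 ← R2 − 4·R1.
R2 ← R2 / (11/3).
R1 ← R1 + 5/3·R2.
Rank is 2 with 3 unknowns, leaving p free.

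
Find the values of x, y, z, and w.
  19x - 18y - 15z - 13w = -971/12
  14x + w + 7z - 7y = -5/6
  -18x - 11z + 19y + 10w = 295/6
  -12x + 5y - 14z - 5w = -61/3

Row-reduce the augmented matrix:
R1 ← R1 / (19).
R2 ← R2 − 14·R1.
R3 ← R3 + 18·R1.
R4 ← R4 + 12·R1.
R2 ← R2 / (119/19).
R1 ← R1 + 18/19·R2.
R3 ← R3 − 37/19·R2.
R4 ← R4 + 121/19·R2.
R3 ← R3 / (-524/17).
R1 ← R1 − 33/17·R3.
R2 ← R2 − 49/17·R3.
R4 ← R4 + 87/17·R3.
R4 ← R4 / (-5587/3668).
R1 ← R1 − 295/524·R4.
R2 ← R2 − 4273/3668·R4.
R3 ← R3 − 667/3668·R4.
Reading off the reduced rows gives x = 1/4, y = 2, z = 1, w = 8/3.

x = 1/4, y = 2, z = 1, w = 8/3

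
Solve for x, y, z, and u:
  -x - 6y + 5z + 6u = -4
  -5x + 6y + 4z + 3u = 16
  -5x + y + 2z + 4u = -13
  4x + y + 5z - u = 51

x = 4, y = 3, z = 6, u = -2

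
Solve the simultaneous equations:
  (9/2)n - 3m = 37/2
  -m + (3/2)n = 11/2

Row-reduce:
R1 ← R1 / (-3).
R2 ← R2 + 1·R1.
Row 2 reduces to 0 = -2/3, a contradiction. The system is inconsistent.

no solution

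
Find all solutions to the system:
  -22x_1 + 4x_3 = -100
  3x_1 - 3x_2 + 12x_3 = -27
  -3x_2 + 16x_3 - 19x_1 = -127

Row-reduce:
R1 ← R1 / (-22).
R2 ← R2 − 3·R1.
R3 ← R3 + 19·R1.
R2 ← R2 / (-3).
R3 ← R3 + 3·R2.
Rank is 2 with 3 unknowns, leaving x_3 free.

infinitely many solutions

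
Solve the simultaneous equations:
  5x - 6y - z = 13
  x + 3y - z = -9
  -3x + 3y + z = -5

x = 1, y = -2, z = 4

Row-reduce the augmented matrix:
R1 ← R1 / (5).
R2 ← R2 − 1·R1.
R3 ← R3 + 3·R1.
R2 ← R2 / (21/5).
R1 ← R1 + 6/5·R2.
R3 ← R3 + 3/5·R2.
R3 ← R3 / (2/7).
R1 ← R1 + 3/7·R3.
R2 ← R2 + 4/21·R3.
Reading off the reduced rows gives x = 1, y = -2, z = 4.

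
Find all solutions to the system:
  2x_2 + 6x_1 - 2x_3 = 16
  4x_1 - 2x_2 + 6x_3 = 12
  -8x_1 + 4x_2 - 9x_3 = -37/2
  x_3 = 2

no solution

Row-reduce:
R1 ← R1 / (6).
R2 ← R2 − 4·R1.
R3 ← R3 + 8·R1.
R2 ← R2 / (-10/3).
R1 ← R1 − 1/3·R2.
R3 ← R3 − 20/3·R2.
R3 ← R3 / (3).
R1 ← R1 − 2/5·R3.
R2 ← R2 + 11/5·R3.
R4 ← R4 − 1·R3.
Row 4 reduces to 0 = 1/6, a contradiction. The system is inconsistent.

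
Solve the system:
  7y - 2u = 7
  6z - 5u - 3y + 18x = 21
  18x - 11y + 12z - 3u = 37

Row-reduce:
Swap R1 and R2.
R1 ← R1 / (18).
R3 ← R3 − 18·R1.
R2 ← R2 / (7).
R1 ← R1 + 1/6·R2.
R3 ← R3 + 8·R2.
R3 ← R3 / (6).
R1 ← R1 − 1/3·R3.
Rank is 3 with 4 unknowns, leaving u free.

infinitely many solutions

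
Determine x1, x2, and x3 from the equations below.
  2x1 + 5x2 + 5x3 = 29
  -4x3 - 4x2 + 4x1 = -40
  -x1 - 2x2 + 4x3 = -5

Row-reduce the augmented matrix:
R1 ← R1 / (2).
R2 ← R2 − 4·R1.
R3 ← R3 + 1·R1.
R2 ← R2 / (-14).
R1 ← R1 − 5/2·R2.
R3 ← R3 − 1/2·R2.
R3 ← R3 / (6).
R2 ← R2 − 1·R3.
Reading off the reduced rows gives x1 = -3, x2 = 6, x3 = 1.

x1 = -3, x2 = 6, x3 = 1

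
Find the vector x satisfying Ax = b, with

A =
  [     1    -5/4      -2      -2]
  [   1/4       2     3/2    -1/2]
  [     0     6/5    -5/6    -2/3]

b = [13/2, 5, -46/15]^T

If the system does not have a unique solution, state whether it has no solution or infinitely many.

Row-reduce:
R2 ← R2 − 1/4·R1.
R2 ← R2 / (37/16).
R1 ← R1 + 5/4·R2.
R3 ← R3 − 6/5·R2.
R3 ← R3 / (-2077/1110).
R1 ← R1 + 34/37·R3.
R2 ← R2 − 32/37·R3.
Rank is 3 with 4 unknowns, leaving x_4 free.

infinitely many solutions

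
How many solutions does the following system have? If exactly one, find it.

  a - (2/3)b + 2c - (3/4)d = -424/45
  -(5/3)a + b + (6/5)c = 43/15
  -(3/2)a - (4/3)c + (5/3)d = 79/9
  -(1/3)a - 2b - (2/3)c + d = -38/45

Row-reduce the augmented matrix:
R2 ← R2 + 5/3·R1.
R3 ← R3 + 3/2·R1.
R4 ← R4 + 1/3·R1.
R2 ← R2 / (-1/9).
R1 ← R1 + 2/3·R2.
R3 ← R3 + 1·R2.
R4 ← R4 + 20/9·R2.
R3 ← R3 / (-587/15).
R1 ← R1 + 126/5·R3.
R2 ← R2 + 204/5·R3.
R4 ← R4 + 272/3·R3.
R4 ← R4 / (-11057/7044).
R1 ← R1 + 495/587·R4.
R2 ← R2 + 2451/2348·R4.
R3 ← R3 + 1415/4696·R4.
Reading off the reduced rows gives a = -2, b = 7/3, c = -7/3, d = 8/5.

a = -2, b = 7/3, c = -7/3, d = 8/5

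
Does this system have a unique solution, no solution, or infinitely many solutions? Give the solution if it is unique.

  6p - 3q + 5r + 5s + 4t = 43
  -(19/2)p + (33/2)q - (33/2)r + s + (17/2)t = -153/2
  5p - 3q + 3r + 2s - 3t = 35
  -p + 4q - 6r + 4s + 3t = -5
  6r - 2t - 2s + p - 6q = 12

infinitely many solutions

Row-reduce:
R1 ← R1 / (6).
R2 ← R2 + 19/2·R1.
R3 ← R3 − 5·R1.
R4 ← R4 + 1·R1.
R5 ← R5 − 1·R1.
R2 ← R2 / (47/4).
R1 ← R1 + 1/2·R2.
R3 ← R3 + 1/2·R2.
R4 ← R4 − 7/2·R2.
R5 ← R5 + 11/2·R2.
R3 ← R3 / (-72/47).
R1 ← R1 − 22/47·R3.
R2 ← R2 + 103/141·R3.
R4 ← R4 + 368/141·R3.
R5 ← R5 − 54/47·R3.
R4 ← R4 / (47/9).
R1 ← R1 − 2/3·R4.
R2 ← R2 − 29/18·R4.
R3 ← R3 − 7/6·R4.
Rank is 4 with 5 unknowns, leaving t free.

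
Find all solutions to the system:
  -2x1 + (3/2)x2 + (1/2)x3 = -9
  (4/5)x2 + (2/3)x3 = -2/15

infinitely many solutions

Row-reduce:
R1 ← R1 / (-2).
R2 ← R2 / (4/5).
R1 ← R1 + 3/4·R2.
Rank is 2 with 3 unknowns, leaving x3 free.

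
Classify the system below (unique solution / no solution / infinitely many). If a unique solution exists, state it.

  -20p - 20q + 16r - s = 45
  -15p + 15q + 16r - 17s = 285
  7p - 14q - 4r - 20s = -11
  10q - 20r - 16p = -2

Row-reduce the augmented matrix:
R1 ← R1 / (-20).
R2 ← R2 + 15·R1.
R3 ← R3 − 7·R1.
R4 ← R4 + 16·R1.
R2 ← R2 / (30).
R1 ← R1 − 1·R2.
R3 ← R3 + 21·R2.
R4 ← R4 − 26·R2.
R3 ← R3 / (22/5).
R1 ← R1 + 14/15·R3.
R2 ← R2 − 2/15·R3.
R4 ← R4 + 544/15·R3.
R4 ← R4 / (-162761/660).
R1 ← R1 + 4051/660·R4.
R2 ← R2 − 277/660·R4.
R3 ← R3 + 1269/176·R4.
Reading off the reduced rows gives p = -3, q = 5, r = 5, s = -5.

p = -3, q = 5, r = 5, s = -5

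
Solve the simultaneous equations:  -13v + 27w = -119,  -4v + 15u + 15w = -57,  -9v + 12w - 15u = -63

no solution

Row-reduce:
Swap R1 and R2.
R1 ← R1 / (15).
R3 ← R3 + 15·R1.
R2 ← R2 / (-13).
R1 ← R1 + 4/15·R2.
R3 ← R3 + 13·R2.
Row 3 reduces to 0 = -1, a contradiction. The system is inconsistent.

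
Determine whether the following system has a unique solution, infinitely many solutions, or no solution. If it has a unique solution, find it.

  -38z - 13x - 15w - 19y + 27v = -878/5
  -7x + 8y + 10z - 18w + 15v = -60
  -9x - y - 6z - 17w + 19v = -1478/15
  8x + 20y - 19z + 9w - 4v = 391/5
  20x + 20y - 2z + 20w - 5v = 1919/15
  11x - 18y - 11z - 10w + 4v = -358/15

x = 3, y = 2, z = 1/5, w = 2/3, v = -3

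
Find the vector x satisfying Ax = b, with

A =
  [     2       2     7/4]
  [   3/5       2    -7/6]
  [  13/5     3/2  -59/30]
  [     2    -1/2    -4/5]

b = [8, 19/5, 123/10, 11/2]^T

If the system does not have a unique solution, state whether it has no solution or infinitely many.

Row-reduce:
R1 ← R1 / (2).
R2 ← R2 − 3/5·R1.
R3 ← R3 − 13/5·R1.
R4 ← R4 − 2·R1.
R2 ← R2 / (7/5).
R1 ← R1 − 1·R2.
R3 ← R3 + 11/10·R2.
R4 ← R4 + 5/2·R2.
R3 ← R3 / (-1337/240).
R1 ← R1 − 25/12·R3.
R2 ← R2 + 29/24·R3.
R4 ← R4 + 1337/240·R3.
Row 4 reduces to 0 = -3, a contradiction. The system is inconsistent.

no solution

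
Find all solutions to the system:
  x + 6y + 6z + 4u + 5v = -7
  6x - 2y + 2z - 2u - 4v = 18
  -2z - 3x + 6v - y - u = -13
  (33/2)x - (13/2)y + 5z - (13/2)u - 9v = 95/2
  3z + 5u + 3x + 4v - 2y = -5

infinitely many solutions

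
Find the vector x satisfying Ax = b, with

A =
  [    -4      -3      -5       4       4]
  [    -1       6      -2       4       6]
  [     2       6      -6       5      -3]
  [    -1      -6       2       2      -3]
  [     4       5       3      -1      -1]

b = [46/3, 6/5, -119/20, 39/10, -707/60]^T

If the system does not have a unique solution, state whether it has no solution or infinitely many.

Row-reduce the augmented matrix:
R1 ← R1 / (-4).
R2 ← R2 + 1·R1.
R3 ← R3 − 2·R1.
R4 ← R4 + 1·R1.
R5 ← R5 − 4·R1.
R2 ← R2 / (27/4).
R1 ← R1 − 3/4·R2.
R3 ← R3 − 9/2·R2.
R4 ← R4 + 21/4·R2.
R5 ← R5 − 2·R2.
R3 ← R3 / (-8).
R1 ← R1 − 4/3·R3.
R2 ← R2 + 1/9·R3.
R4 ← R4 − 8/3·R3.
R5 ← R5 + 16/9·R3.
R4 ← R4 / (5).
R1 ← R1 + 1/2·R4.
R2 ← R2 − 3/8·R4.
R3 ← R3 + 5/8·R4.
R5 ← R5 − 1·R4.
R5 ← R5 / (377/135).
R1 ← R1 + 73/30·R5.
R2 ← R2 − 991/1080·R5.
R3 ← R3 − 25/72·R5.
R4 ← R4 + 14/45·R5.
Reading off the reduced rows gives x_1 = 1/5, x_2 = -8/5, x_3 = -1, x_4 = 1/4, x_5 = 4/3.

x_1 = 1/5, x_2 = -8/5, x_3 = -1, x_4 = 1/4, x_5 = 4/3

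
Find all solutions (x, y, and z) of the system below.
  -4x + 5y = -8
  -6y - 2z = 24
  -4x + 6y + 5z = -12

Row-reduce the augmented matrix:
R1 ← R1 / (-4).
R3 ← R3 + 4·R1.
R2 ← R2 / (-6).
R1 ← R1 + 5/4·R2.
R3 ← R3 − 1·R2.
R3 ← R3 / (14/3).
R1 ← R1 − 5/12·R3.
R2 ← R2 − 1/3·R3.
Reading off the reduced rows gives x = -3, y = -4, z = 0.

x = -3, y = -4, z = 0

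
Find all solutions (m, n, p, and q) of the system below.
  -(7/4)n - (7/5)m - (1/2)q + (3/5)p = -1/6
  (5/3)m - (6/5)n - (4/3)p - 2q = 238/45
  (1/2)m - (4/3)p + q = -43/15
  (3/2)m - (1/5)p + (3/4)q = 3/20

Row-reduce the augmented matrix:
R1 ← R1 / (-7/5).
R2 ← R2 − 5/3·R1.
R3 ← R3 − 1/2·R1.
R4 ← R4 − 3/2·R1.
R2 ← R2 / (-197/60).
R1 ← R1 − 5/4·R2.
R3 ← R3 + 5/8·R2.
R4 ← R4 + 15/8·R2.
R3 ← R3 / (-4142/4137).
R1 ← R1 + 916/1379·R3.
R2 ← R2 − 260/1379·R3.
R4 ← R4 − 5491/6895·R3.
R4 ← R4 / (5979/2180).
R1 ← R1 + 3114/2071·R4.
R2 ← R2 − 2150/2071·R4.
R3 ← R3 + 2721/2071·R4.
Reading off the reduced rows gives m = 4/3, n = 0, p = 1, q = -11/5.

m = 4/3, n = 0, p = 1, q = -11/5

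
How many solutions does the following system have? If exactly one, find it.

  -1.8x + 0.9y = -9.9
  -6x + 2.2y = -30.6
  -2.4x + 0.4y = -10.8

x = 4, y = -3

Row-reduce the augmented matrix:
R1 ← R1 / (-9/5).
R2 ← R2 + 6·R1.
R3 ← R3 + 12/5·R1.
R2 ← R2 / (-4/5).
R1 ← R1 + 1/2·R2.
R3 ← R3 + 4/5·R2.
R3 reduces to 0 = 0, so the extra equation is consistent.
Reading off the reduced rows gives x = 4, y = -3.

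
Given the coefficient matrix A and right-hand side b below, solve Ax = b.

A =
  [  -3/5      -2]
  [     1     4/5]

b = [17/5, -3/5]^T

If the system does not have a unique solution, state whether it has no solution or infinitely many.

Row-reduce the augmented matrix:
R1 ← R1 / (-3/5).
R2 ← R2 − 1·R1.
R2 ← R2 / (-38/15).
R1 ← R1 − 10/3·R2.
Reading off the reduced rows gives x_1 = 1, x_2 = -2.

x_1 = 1, x_2 = -2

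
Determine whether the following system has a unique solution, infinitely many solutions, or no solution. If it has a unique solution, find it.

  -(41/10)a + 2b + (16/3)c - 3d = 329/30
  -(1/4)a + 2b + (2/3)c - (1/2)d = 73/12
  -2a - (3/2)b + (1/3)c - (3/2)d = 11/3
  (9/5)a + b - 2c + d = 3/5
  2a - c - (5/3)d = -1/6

Row-reduce the augmented matrix:
R1 ← R1 / (-41/10).
R2 ← R2 + 1/4·R1.
R3 ← R3 + 2·R1.
R4 ← R4 − 9/5·R1.
R5 ← R5 − 2·R1.
R2 ← R2 / (77/41).
R1 ← R1 + 20/41·R2.
R3 ← R3 + 203/82·R2.
R4 ← R4 − 77/41·R2.
R5 ← R5 − 40/41·R2.
R3 ← R3 / (-20/11).
R1 ← R1 + 40/33·R3.
R2 ← R2 − 2/11·R3.
R5 ← R5 − 47/33·R3.
Swap R4 and R5.
R4 ← R4 / (-93/28).
R1 ← R1 − 20/21·R4.
R2 ← R2 + 3/14·R4.
R3 ← R3 − 1/4·R4.
R5 reduces to 0 = 0, so the extra equation is consistent.
Reading off the reduced rows gives a = -3, b = 3, c = -5/2, d = -2.

a = -3, b = 3, c = -5/2, d = -2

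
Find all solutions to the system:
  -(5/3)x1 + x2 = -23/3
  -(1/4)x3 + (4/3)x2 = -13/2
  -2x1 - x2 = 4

Row-reduce the augmented matrix:
R1 ← R1 / (-5/3).
R3 ← R3 + 2·R1.
R2 ← R2 / (4/3).
R1 ← R1 + 3/5·R2.
R3 ← R3 + 11/5·R2.
R3 ← R3 / (-33/80).
R1 ← R1 + 9/80·R3.
R2 ← R2 + 3/16·R3.
Reading off the reduced rows gives x1 = 1, x2 = -6, x3 = -6.

x1 = 1, x2 = -6, x3 = -6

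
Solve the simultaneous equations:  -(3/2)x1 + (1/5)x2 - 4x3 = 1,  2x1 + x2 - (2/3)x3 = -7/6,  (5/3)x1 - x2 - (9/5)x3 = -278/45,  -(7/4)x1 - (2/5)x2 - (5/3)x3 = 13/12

x1 = -5/3, x2 = 5/2, x3 = 1/2

Row-reduce the augmented matrix:
R1 ← R1 / (-3/2).
R2 ← R2 − 2·R1.
R3 ← R3 − 5/3·R1.
R4 ← R4 + 7/4·R1.
R2 ← R2 / (19/15).
R1 ← R1 + 2/15·R2.
R3 ← R3 + 7/9·R2.
R4 ← R4 + 19/30·R2.
R3 ← R3 / (-8489/855).
R1 ← R1 − 116/57·R3.
R2 ← R2 + 90/19·R3.
R4 reduces to 0 = 0, so the extra equation is consistent.
Reading off the reduced rows gives x1 = -5/3, x2 = 5/2, x3 = 1/2.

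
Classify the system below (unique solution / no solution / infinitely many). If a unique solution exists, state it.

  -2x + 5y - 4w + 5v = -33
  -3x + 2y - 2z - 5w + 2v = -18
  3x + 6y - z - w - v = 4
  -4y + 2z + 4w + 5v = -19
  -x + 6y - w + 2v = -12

Row-reduce the augmented matrix:
R1 ← R1 / (-2).
R2 ← R2 + 3·R1.
R3 ← R3 − 3·R1.
R5 ← R5 + 1·R1.
R2 ← R2 / (-11/2).
R1 ← R1 + 5/2·R2.
R3 ← R3 − 27/2·R2.
R4 ← R4 + 4·R2.
R5 ← R5 − 7/2·R2.
R3 ← R3 / (-65/11).
R1 ← R1 − 10/11·R3.
R2 ← R2 − 4/11·R3.
R4 ← R4 − 38/11·R3.
R5 ← R5 + 14/11·R3.
R4 ← R4 / (8/13).
R1 ← R1 − 11/13·R4.
R2 ← R2 + 6/13·R4.
R3 ← R3 − 10/13·R4.
R5 ← R5 − 34/13·R4.
R5 ← R5 / (-467/20).
R1 ← R1 + 313/40·R5.
R2 ← R2 − 17/4·R5.
R3 ← R3 + 99/20·R5.
R4 ← R4 − 319/40·R5.
Reading off the reduced rows gives x = 0, y = 0, z = -1, w = 2, v = -5.

x = 0, y = 0, z = -1, w = 2, v = -5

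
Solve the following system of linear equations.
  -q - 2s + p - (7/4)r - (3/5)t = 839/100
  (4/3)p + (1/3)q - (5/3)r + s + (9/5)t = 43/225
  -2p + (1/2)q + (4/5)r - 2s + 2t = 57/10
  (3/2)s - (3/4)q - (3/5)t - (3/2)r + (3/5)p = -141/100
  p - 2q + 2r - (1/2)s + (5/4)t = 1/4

p = -1/2, q = -1, r = -5/3, s = -8/3, t = 3/5

Row-reduce the augmented matrix:
R2 ← R2 − 4/3·R1.
R3 ← R3 + 2·R1.
R4 ← R4 − 3/5·R1.
R5 ← R5 − 1·R1.
R2 ← R2 / (5/3).
R1 ← R1 + 1·R2.
R3 ← R3 + 3/2·R2.
R4 ← R4 + 3/20·R2.
R5 ← R5 + 1·R2.
R3 ← R3 / (-21/10).
R1 ← R1 + 27/20·R3.
R2 ← R2 − 2/5·R3.
R4 ← R4 + 39/100·R3.
R5 ← R5 − 83/20·R3.
R4 ← R4 / (618/175).
R1 ← R1 − 271/140·R4.
R2 ← R2 − 59/35·R4.
R3 ← R3 − 9/7·R4.
R5 ← R5 + 229/140·R4.
R5 ← R5 / (76981/8240).
R1 ← R1 + 3637/4944·R5.
R2 ← R2 − 1005/412·R5.
R3 ← R3 + 1583/1236·R5.
R4 ← R4 + 1031/6180·R5.
Reading off the reduced rows gives p = -1/2, q = -1, r = -5/3, s = -8/3, t = 3/5.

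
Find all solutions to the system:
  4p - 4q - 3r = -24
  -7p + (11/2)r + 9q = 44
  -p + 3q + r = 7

no solution

Row-reduce:
R1 ← R1 / (4).
R2 ← R2 + 7·R1.
R3 ← R3 + 1·R1.
R2 ← R2 / (2).
R1 ← R1 + 1·R2.
R3 ← R3 − 2·R2.
Row 3 reduces to 0 = -1, a contradiction. The system is inconsistent.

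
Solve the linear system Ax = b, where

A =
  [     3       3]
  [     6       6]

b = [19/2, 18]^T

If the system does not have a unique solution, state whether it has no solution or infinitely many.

Row-reduce:
R1 ← R1 / (3).
R2 ← R2 − 6·R1.
Row 2 reduces to 0 = -1, a contradiction. The system is inconsistent.

no solution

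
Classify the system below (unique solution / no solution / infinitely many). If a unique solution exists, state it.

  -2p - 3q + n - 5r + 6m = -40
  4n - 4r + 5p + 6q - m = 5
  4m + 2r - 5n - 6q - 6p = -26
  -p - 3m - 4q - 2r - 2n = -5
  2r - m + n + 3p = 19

m = -3, n = 2, p = 2, q = 0, r = 4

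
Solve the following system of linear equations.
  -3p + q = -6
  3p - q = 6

infinitely many solutions

Row-reduce:
R1 ← R1 / (-3).
R2 ← R2 − 3·R1.
Rank is 1 with 2 unknowns, leaving q free.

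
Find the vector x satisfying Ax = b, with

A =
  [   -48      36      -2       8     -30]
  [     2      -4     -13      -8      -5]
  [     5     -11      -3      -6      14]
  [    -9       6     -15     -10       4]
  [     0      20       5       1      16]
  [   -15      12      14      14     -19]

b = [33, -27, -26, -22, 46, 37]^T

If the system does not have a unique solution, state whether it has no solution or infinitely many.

no solution

Row-reduce:
R1 ← R1 / (-48).
R2 ← R2 − 2·R1.
R3 ← R3 − 5·R1.
R4 ← R4 + 9·R1.
R6 ← R6 + 15·R1.
R2 ← R2 / (-5/2).
R1 ← R1 + 3/4·R2.
R3 ← R3 + 29/4·R2.
R4 ← R4 + 3/4·R2.
R5 ← R5 − 20·R2.
R6 ← R6 − 3/4·R2.
R3 ← R3 / (521/15).
R1 ← R1 − 119/30·R3.
R2 ← R2 − 157/30·R3.
R4 ← R4 + 107/10·R3.
R5 ← R5 + 299/3·R3.
R6 ← R6 − 107/10·R3.
R4 ← R4 / (-2054/521).
R1 ← R1 − 96/521·R4.
R2 ← R2 − 258/521·R4.
R3 ← R3 − 256/521·R4.
R5 ← R5 + 5919/521·R4.
R6 ← R6 − 2054/521·R4.
R5 ← R5 / (-9930/1027).
R1 ← R1 − 147/1027·R5.
R2 ← R2 − 716/1027·R5.
R3 ← R3 − 3473/1027·R5.
R4 ← R4 + 5323/1027·R5.
Row 6 reduces to 0 = -3/2, a contradiction. The system is inconsistent.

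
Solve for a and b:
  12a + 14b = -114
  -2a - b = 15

a = -6, b = -3

From equation 2: b = -15 − 2·a.
Substitute into equation 1 and solve: a = -6.
Then b = -3.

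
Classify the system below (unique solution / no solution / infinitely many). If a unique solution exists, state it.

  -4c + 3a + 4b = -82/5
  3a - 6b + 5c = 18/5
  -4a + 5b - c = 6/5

a = -14/5, b = -2, c = 0

Row-reduce the augmented matrix:
R1 ← R1 / (3).
R2 ← R2 − 3·R1.
R3 ← R3 + 4·R1.
R2 ← R2 / (-10).
R1 ← R1 − 4/3·R2.
R3 ← R3 − 31/3·R2.
R3 ← R3 / (89/30).
R1 ← R1 + 2/15·R3.
R2 ← R2 + 9/10·R3.
Reading off the reduced rows gives a = -14/5, b = -2, c = 0.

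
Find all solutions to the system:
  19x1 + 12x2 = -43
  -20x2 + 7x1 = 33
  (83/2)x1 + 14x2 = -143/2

no solution

Row-reduce:
R1 ← R1 / (19).
R2 ← R2 − 7·R1.
R3 ← R3 − 83/2·R1.
R2 ← R2 / (-464/19).
R1 ← R1 − 12/19·R2.
R3 ← R3 + 232/19·R2.
Row 3 reduces to 0 = -2, a contradiction. The system is inconsistent.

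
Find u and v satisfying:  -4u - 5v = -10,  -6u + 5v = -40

u = 5, v = -2

Row-reduce the augmented matrix:
R1 ← R1 / (-4).
R2 ← R2 + 6·R1.
R2 ← R2 / (25/2).
R1 ← R1 − 5/4·R2.
Reading off the reduced rows gives u = 5, v = -2.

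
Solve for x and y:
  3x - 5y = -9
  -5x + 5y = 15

Row-reduce the augmented matrix:
R1 ← R1 / (3).
R2 ← R2 + 5·R1.
R2 ← R2 / (-10/3).
R1 ← R1 + 5/3·R2.
Reading off the reduced rows gives x = -3, y = 0.

x = -3, y = 0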